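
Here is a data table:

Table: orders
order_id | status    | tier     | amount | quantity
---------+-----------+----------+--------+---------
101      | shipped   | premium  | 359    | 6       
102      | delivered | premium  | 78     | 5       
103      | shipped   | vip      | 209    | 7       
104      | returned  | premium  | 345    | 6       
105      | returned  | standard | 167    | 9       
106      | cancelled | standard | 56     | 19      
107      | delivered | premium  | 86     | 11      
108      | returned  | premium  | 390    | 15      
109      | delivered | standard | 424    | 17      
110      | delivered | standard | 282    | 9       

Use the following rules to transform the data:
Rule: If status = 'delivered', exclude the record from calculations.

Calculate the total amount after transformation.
1526

Step 1: Identify records where status = 'delivered'
Step 2: The excluded records sum to 870
Step 3: Original total amount = 2396
Step 4: Remaining total = 2396 - 870 = 1526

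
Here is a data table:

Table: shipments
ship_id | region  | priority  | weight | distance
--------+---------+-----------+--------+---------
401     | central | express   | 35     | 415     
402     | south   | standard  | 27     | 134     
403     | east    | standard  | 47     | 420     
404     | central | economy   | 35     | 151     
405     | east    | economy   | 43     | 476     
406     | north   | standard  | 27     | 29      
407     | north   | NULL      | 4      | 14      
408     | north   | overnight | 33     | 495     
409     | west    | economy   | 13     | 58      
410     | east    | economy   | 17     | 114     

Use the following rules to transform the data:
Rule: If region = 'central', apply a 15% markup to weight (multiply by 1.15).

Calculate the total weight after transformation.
291.5

Step 1: Records with region = 'central' have total weight = 70
Step 2: Apply multiplier: 70 × 1.15 = 80.5
Step 3: Other records total: 211
Step 4: Final sum = 80.5 + 211 = 291.5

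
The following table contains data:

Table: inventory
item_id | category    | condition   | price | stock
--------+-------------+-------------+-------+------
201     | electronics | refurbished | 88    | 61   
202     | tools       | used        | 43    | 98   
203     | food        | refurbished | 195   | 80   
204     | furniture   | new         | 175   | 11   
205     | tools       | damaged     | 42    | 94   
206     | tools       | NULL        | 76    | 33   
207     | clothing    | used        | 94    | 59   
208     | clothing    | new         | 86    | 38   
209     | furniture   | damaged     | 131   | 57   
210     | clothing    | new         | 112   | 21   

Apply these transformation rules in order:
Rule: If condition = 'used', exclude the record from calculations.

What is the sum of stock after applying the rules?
395

Step 1: Identify records where condition = 'used'
Step 2: The excluded records sum to 157
Step 3: Original total stock = 552
Step 4: Remaining total = 552 - 157 = 395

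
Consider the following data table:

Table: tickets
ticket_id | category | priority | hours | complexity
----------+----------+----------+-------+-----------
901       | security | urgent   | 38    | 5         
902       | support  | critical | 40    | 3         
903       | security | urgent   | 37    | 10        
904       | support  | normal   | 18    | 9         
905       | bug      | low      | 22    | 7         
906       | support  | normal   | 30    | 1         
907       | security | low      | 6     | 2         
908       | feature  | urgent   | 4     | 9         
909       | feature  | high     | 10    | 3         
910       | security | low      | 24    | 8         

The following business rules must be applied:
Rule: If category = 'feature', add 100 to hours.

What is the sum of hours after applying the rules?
429

Step 1: Count records where category = 'feature': 2
Step 2: Total bonus added: 2 × 100 = 200
Step 3: Original sum of hours: 229
Step 4: Final sum = 229 + 200 = 429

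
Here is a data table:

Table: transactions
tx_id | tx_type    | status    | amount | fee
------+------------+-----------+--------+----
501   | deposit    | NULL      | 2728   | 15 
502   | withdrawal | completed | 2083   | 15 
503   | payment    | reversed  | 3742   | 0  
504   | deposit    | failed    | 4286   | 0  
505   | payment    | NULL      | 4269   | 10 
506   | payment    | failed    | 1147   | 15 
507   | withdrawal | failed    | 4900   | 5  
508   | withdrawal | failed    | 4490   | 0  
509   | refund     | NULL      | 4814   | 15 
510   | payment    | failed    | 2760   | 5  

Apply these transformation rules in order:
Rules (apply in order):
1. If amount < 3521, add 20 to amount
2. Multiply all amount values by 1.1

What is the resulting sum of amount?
38828.9

Step 1: Apply Rule 1 - Add 20 to records with amount < 3521
  - 4 records affected: 8718 + (4 × 20) = 8798
  - Unaffected records: 26501
  - Sum after Rule 1: 35299
Step 2: Apply Rule 2 - Multiply all by 1.1
  - 35299 × 1.1 = 38828.9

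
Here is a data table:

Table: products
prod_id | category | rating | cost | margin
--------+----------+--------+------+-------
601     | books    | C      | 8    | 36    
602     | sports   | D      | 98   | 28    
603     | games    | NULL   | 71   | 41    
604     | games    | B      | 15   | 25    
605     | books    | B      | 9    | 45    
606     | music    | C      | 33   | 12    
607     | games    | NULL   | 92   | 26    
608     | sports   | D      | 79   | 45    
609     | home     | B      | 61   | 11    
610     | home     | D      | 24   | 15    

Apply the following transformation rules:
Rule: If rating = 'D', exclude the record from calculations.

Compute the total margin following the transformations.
196

Step 1: Identify records where rating = 'D'
Step 2: The excluded records sum to 88
Step 3: Original total margin = 284
Step 4: Remaining total = 284 - 88 = 196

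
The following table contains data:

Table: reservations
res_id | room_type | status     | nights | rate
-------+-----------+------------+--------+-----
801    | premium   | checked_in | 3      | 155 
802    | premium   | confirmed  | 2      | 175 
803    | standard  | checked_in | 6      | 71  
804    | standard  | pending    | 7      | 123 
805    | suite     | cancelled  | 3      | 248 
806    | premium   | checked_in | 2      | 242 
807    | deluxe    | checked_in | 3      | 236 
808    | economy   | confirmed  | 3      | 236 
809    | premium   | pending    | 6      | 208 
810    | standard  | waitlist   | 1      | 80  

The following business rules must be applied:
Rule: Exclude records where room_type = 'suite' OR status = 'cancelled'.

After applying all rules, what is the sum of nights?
33

Step 1: Find records where room_type = 'suite' OR status = 'cancelled'
Step 2: 1 records match, summing to 3
Step 3: Original sum: 36
Step 4: Remaining sum = 36 - 3 = 33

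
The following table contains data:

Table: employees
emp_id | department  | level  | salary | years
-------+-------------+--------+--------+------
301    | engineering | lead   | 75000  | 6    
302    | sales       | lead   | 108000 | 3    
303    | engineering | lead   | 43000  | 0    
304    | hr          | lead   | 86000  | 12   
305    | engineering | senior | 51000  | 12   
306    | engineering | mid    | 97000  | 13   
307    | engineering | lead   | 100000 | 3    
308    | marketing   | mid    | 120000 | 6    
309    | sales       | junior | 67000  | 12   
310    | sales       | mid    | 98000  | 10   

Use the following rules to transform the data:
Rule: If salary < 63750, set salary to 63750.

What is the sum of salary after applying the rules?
878500

Step 1: 2 records have salary < 63750
Step 2: These records originally summed to 94000
Step 3: After setting to minimum: 2 × 63750 = 127500
Step 4: Unaffected records sum: 751000
Step 5: Final sum = 127500 + 751000 = 878500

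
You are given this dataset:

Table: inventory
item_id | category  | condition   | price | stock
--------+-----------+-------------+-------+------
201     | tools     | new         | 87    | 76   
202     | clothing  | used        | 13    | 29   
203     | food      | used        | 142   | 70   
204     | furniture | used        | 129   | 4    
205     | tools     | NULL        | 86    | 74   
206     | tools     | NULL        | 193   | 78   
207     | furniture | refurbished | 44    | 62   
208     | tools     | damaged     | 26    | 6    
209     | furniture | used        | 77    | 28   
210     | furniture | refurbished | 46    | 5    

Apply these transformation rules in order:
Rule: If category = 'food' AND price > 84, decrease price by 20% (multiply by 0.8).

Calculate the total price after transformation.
814.6

Step 1: Find records where category = 'food' AND price > 84
Step 2: 1 records match, summing to 142
Step 3: After multiplier: 142 × 0.8 = 113.6
Step 4: Unaffected records sum: 701
Step 5: Final sum = 113.6 + 701 = 814.6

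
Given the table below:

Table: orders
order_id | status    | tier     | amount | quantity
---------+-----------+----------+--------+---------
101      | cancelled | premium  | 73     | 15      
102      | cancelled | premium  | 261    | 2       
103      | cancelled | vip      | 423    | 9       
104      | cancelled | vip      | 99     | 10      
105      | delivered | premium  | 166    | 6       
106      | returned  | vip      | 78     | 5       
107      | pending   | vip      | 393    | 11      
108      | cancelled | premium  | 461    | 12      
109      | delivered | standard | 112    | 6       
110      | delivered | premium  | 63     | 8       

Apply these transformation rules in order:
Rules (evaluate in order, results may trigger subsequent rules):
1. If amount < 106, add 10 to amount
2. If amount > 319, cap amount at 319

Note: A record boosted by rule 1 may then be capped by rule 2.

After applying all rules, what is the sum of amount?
1849

Step 1: Apply rule 1 to records with amount < 106
  - 4 records get bonus of 10
  - Of these, 0 records then exceed 319 and get capped
Step 2: Apply rule 2 to records with amount > 319
  - 3 records (original) are capped
Step 3: Calculate final sum = 1849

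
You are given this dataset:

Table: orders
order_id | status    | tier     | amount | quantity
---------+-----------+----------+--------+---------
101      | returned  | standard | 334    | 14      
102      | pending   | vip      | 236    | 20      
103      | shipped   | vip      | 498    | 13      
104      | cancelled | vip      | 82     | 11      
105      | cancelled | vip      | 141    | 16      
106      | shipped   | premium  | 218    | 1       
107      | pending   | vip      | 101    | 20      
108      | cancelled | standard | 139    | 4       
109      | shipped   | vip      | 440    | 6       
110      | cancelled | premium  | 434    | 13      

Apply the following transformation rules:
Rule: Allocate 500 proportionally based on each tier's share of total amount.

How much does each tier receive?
premium: 124.29, standard: 90.16, vip: 285.55

Step 1: Calculate total amount = 2623
Step 2: Calculate each tier's proportion:
  premium: 652/2623 = 24.86% → 124.29
  standard: 473/2623 = 18.03% → 90.16
  vip: 1498/2623 = 57.11% → 285.55
Step 3: Verify: sum of allocations ≈ 500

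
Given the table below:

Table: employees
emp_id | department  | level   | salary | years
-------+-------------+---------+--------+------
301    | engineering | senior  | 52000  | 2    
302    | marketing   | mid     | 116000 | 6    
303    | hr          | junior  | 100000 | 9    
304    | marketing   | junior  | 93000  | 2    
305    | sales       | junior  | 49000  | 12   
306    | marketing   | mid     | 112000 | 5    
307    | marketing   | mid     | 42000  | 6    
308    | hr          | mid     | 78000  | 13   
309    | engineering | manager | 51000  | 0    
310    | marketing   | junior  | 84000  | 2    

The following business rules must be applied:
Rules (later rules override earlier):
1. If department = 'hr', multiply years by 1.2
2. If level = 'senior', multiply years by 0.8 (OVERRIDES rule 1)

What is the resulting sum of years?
61.0

Step 1: Rule 2 takes priority for records with level = 'senior'
  - 1 records: 2 × 0.8 = 1.6
Step 2: Rule 1 applies to remaining records with department = 'hr'
  - 2 records: 22 × 1.2 = 26.4
Step 3: Other records unchanged: 33
Step 4: Final sum = 1.6 + 26.4 + 33 = 61.0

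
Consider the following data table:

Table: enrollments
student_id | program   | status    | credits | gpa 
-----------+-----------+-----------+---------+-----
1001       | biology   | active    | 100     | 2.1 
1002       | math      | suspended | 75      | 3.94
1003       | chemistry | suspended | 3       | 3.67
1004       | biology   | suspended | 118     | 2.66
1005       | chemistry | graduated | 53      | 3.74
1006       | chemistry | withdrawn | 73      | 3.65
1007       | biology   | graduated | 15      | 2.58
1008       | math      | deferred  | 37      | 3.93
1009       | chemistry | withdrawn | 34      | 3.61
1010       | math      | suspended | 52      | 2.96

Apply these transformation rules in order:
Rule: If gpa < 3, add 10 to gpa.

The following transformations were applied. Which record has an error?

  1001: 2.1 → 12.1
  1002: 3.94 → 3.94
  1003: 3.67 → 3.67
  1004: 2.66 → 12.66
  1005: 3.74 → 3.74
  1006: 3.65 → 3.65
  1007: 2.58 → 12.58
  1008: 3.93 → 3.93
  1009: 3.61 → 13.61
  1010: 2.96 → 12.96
Record 1009 has an error. The correct transformed value should be 3.61, not 13.61.

Step 1: Check each record against the rule
Step 2: Record 1009 has gpa = 3.61
Step 3: Since 3.61 >= 3, the bonus should not have been applied
Step 4: Correct value = 3.61, but claimed value = 13.61
Conclusion: Record 1009 has the error.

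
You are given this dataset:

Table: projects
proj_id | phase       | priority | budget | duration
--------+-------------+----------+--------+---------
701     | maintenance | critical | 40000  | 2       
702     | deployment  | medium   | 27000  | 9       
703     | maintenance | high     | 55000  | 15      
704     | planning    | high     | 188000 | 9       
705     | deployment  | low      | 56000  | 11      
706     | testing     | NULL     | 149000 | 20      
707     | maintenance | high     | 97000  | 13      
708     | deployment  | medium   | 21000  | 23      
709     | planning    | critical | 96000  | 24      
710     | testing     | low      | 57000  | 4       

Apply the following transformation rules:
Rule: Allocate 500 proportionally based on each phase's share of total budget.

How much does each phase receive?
deployment: 66.16, maintenance: 122.14, planning: 180.66, testing: 131.04

Step 1: Calculate total budget = 786000
Step 2: Calculate each phase's proportion:
  deployment: 104000/786000 = 13.23% → 66.16
  maintenance: 192000/786000 = 24.43% → 122.14
  planning: 284000/786000 = 36.13% → 180.66
  testing: 206000/786000 = 26.21% → 131.04
Step 3: Verify: sum of allocations ≈ 500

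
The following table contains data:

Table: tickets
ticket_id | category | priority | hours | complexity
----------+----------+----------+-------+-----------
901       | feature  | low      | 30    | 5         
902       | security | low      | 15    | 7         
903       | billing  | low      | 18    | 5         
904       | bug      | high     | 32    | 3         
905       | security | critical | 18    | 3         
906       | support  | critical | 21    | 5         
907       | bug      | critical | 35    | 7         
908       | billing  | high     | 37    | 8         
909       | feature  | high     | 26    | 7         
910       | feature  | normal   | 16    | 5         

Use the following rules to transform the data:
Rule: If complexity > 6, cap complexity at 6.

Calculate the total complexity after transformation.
50

Step 1: 4 records have complexity > 6
Step 2: These records originally summed to 29
Step 3: After capping: 4 × 6 = 24
Step 4: Unaffected records sum: 26
Step 5: Final sum = 24 + 26 = 50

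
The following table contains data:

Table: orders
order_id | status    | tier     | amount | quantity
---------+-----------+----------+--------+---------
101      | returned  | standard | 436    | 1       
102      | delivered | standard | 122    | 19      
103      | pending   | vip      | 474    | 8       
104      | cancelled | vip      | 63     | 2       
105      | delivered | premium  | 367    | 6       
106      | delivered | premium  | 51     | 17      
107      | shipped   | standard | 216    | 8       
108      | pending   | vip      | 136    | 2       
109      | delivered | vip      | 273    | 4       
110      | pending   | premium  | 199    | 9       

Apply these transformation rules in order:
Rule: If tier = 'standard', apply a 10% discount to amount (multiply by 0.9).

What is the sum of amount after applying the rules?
2259.6

Step 1: Records with tier = 'standard' have total amount = 774
Step 2: Apply multiplier: 774 × 0.9 = 696.6
Step 3: Other records total: 1563
Step 4: Final sum = 696.6 + 1563 = 2259.6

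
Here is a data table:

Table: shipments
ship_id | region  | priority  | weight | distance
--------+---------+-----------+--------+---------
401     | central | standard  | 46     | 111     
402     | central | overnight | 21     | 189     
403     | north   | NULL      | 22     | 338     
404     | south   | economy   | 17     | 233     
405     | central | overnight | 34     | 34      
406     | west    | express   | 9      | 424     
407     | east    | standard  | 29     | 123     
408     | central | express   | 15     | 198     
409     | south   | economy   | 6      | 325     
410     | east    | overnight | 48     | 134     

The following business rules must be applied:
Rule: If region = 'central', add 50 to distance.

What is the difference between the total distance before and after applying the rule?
200

Step 1: Original sum of distance = 2109
Step 2: 4 records have region = 'central'
Step 3: Each affected record changes by 50
Step 4: Total change = 4 × 50 = 200
Step 5: New sum = 2109 + 200 = 2309
Step 6: Difference = |2309 - 2109| = 200
        (Sum increased by 200)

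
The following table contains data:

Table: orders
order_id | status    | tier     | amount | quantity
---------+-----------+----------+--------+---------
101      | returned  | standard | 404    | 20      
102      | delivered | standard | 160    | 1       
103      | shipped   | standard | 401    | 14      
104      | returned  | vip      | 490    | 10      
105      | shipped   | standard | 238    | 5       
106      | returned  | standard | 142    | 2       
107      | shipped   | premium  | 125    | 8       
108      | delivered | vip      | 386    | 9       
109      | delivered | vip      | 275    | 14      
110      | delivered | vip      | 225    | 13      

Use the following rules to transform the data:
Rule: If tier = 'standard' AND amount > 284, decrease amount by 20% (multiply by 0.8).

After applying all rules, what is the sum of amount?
2685.0

Step 1: Find records where tier = 'standard' AND amount > 284
Step 2: 2 records match, summing to 805
Step 3: After multiplier: 805 × 0.8 = 644.0
Step 4: Unaffected records sum: 2041
Step 5: Final sum = 644.0 + 2041 = 2685.0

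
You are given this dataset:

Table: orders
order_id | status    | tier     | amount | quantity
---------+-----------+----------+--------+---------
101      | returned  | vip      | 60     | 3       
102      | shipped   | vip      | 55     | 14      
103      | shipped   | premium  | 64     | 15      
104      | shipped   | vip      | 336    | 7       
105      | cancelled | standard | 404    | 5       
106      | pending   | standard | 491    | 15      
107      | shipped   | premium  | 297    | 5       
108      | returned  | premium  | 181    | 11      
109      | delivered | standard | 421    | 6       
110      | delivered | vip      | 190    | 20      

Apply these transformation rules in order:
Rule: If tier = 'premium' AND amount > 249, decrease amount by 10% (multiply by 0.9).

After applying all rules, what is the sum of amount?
2469.3

Step 1: Find records where tier = 'premium' AND amount > 249
Step 2: 1 records match, summing to 297
Step 3: After multiplier: 297 × 0.9 = 267.3
Step 4: Unaffected records sum: 2202
Step 5: Final sum = 267.3 + 2202 = 2469.3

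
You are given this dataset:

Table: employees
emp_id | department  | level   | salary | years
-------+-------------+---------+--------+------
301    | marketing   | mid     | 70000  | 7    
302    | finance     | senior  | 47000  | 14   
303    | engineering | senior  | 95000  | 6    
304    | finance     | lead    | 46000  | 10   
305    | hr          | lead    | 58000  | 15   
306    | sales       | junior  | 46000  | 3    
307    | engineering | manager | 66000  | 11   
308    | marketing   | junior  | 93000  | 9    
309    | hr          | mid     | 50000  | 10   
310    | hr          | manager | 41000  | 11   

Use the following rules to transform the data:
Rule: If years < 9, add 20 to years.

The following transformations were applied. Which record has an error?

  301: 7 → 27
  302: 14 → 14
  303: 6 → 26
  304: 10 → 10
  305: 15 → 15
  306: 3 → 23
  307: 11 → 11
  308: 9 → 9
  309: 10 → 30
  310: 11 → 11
Record 309 has an error. The correct transformed value should be 10, not 30.

Step 1: Check each record against the rule
Step 2: Record 309 has years = 10
Step 3: Since 10 >= 9, the bonus should not have been applied
Step 4: Correct value = 10, but claimed value = 30
Conclusion: Record 309 has the error.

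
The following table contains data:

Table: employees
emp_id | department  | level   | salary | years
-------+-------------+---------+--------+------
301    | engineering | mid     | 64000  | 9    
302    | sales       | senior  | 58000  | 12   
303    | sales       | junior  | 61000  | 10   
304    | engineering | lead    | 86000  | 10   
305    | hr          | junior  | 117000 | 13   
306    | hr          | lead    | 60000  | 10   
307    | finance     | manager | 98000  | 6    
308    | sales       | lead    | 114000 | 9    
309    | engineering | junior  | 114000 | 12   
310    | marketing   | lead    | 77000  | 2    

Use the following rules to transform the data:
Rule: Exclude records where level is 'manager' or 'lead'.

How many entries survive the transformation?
5

Step 1: Count records to exclude
  - 1 (manager) + 4 (lead) = 5 records
Step 2: Total records: 10
Step 3: Remaining = 10 - 5 = 5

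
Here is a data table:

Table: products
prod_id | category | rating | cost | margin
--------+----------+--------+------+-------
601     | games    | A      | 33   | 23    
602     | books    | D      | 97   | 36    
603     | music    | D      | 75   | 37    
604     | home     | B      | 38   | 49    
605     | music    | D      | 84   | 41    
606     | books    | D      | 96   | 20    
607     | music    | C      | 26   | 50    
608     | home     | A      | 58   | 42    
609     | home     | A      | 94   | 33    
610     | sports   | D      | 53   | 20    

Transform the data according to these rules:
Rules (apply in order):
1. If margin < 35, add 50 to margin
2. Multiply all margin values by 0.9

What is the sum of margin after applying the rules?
495.9

Step 1: Apply Rule 1 - Add 50 to records with margin < 35
  - 4 records affected: 96 + (4 × 50) = 296
  - Unaffected records: 255
  - Sum after Rule 1: 551
Step 2: Apply Rule 2 - Multiply all by 0.9
  - 551 × 0.9 = 495.9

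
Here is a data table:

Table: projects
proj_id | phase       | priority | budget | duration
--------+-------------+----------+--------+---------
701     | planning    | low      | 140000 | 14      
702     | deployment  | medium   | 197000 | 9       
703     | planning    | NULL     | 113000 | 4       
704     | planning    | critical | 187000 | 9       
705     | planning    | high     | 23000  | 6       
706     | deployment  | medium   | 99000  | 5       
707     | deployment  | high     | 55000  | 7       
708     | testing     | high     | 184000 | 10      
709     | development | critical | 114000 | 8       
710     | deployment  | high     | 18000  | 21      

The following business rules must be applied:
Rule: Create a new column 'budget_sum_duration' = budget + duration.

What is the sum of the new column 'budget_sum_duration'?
1130093

Step 1: For each record, compute budget + duration
Example calculations:
  140000 + 14 = 140014
  197000 + 9 = 197009
  113000 + 4 = 113004
  ...
Step 2: Sum all derived values
Step 3: Total = 1130093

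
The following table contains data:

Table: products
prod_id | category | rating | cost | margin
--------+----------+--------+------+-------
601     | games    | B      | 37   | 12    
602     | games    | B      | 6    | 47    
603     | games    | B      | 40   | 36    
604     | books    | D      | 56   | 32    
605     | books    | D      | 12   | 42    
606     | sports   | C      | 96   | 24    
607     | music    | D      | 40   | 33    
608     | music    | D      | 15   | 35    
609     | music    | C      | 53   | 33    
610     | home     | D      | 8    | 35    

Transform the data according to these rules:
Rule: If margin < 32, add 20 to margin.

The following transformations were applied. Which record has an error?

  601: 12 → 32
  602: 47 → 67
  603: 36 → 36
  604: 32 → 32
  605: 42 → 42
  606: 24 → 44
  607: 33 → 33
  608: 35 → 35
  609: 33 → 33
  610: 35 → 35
Record 602 has an error. The correct transformed value should be 47, not 67.

Step 1: Check each record against the rule
Step 2: Record 602 has margin = 47
Step 3: Since 47 >= 32, the bonus should not have been applied
Step 4: Correct value = 47, but claimed value = 67
Conclusion: Record 602 has the error.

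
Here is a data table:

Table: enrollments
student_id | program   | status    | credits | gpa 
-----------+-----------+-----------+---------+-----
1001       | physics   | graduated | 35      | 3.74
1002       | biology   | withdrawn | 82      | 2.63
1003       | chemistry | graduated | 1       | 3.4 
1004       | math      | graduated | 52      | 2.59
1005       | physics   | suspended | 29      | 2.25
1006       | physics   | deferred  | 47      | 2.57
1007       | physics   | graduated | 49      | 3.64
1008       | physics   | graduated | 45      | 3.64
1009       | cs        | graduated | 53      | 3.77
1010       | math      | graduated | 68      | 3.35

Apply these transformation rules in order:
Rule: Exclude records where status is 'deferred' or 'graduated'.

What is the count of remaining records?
2

Step 1: Count records to exclude
  - 1 (deferred) + 7 (graduated) = 8 records
Step 2: Total records: 10
Step 3: Remaining = 10 - 8 = 2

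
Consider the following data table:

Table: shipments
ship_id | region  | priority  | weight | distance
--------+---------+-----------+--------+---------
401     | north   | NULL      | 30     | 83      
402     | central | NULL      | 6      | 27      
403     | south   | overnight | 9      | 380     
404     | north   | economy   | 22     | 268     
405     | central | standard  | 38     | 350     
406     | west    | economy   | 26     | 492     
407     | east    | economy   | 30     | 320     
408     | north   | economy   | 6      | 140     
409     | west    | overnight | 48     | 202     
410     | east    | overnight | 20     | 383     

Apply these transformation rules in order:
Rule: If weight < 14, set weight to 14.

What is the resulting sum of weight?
256

Step 1: 3 records have weight < 14
Step 2: These records originally summed to 21
Step 3: After setting to minimum: 3 × 14 = 42
Step 4: Unaffected records sum: 214
Step 5: Final sum = 42 + 214 = 256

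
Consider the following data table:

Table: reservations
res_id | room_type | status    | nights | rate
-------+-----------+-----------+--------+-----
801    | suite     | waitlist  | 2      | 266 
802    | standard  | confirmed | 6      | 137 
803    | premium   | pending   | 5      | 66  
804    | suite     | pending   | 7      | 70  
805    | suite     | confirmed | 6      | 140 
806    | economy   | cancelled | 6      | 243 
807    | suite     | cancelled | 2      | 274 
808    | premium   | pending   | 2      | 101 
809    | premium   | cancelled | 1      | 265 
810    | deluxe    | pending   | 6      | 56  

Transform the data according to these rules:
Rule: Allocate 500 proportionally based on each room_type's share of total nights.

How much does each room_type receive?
deluxe: 69.77, economy: 69.77, premium: 93.02, standard: 69.77, suite: 197.67

Step 1: Calculate total nights = 43
Step 2: Calculate each room_type's proportion:
  deluxe: 6/43 = 13.95% → 69.77
  economy: 6/43 = 13.95% → 69.77
  premium: 8/43 = 18.60% → 93.02
  standard: 6/43 = 13.95% → 69.77
  suite: 17/43 = 39.53% → 197.67
Step 3: Verify: sum of allocations ≈ 500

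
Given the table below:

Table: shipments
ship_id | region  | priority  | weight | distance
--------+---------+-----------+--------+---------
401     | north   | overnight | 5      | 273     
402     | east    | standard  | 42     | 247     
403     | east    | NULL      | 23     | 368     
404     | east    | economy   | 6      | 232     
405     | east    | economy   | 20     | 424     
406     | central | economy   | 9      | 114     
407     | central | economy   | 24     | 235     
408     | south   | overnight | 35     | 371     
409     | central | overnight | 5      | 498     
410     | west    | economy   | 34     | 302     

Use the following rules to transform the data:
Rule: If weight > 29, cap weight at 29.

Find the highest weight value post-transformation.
29

Step 1: Original maximum weight = 42
Step 2: Apply cap at 29
Step 3: 3 records had weight > 29 and were capped
Step 4: Maximum after transformation = 29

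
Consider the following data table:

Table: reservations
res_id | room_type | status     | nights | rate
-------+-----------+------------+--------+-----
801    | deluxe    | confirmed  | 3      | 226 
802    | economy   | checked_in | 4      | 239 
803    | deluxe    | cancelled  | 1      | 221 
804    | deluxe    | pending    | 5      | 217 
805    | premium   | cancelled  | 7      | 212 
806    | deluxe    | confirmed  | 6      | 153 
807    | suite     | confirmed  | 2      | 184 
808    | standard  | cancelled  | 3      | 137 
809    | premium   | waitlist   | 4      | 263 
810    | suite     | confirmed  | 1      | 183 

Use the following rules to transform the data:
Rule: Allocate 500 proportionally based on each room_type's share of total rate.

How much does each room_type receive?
deluxe: 200.74, economy: 58.72, premium: 116.71, standard: 33.66, suite: 90.17

Step 1: Calculate total rate = 2035
Step 2: Calculate each room_type's proportion:
  deluxe: 817/2035 = 40.15% → 200.74
  economy: 239/2035 = 11.74% → 58.72
  premium: 475/2035 = 23.34% → 116.71
  standard: 137/2035 = 6.73% → 33.66
  suite: 367/2035 = 18.03% → 90.17
Step 3: Verify: sum of allocations ≈ 500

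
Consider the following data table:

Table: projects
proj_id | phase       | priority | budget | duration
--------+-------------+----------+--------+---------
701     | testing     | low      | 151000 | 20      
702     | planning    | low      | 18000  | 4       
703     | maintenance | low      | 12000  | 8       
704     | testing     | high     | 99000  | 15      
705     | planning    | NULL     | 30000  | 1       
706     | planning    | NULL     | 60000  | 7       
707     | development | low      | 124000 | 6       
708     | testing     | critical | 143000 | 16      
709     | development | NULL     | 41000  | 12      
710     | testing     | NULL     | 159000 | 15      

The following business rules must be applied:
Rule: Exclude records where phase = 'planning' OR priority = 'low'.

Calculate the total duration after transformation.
58

Step 1: Find records where phase = 'planning' OR priority = 'low'
Step 2: 6 records match, summing to 46
Step 3: Original sum: 104
Step 4: Remaining sum = 104 - 46 = 58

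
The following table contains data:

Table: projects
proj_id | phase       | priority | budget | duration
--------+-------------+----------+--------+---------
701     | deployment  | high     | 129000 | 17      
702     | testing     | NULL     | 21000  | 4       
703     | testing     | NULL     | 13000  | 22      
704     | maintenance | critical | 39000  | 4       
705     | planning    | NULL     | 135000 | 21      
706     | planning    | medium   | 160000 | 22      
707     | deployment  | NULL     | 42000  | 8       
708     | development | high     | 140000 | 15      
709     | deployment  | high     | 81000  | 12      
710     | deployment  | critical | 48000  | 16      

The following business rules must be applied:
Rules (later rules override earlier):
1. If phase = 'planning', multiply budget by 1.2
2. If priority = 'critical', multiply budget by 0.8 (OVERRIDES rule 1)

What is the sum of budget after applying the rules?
849600.0

Step 1: Rule 2 takes priority for records with priority = 'critical'
  - 2 records: 87000 × 0.8 = 69600.0
Step 2: Rule 1 applies to remaining records with phase = 'planning'
  - 2 records: 295000 × 1.2 = 354000.0
Step 3: Other records unchanged: 426000
Step 4: Final sum = 69600.0 + 354000.0 + 426000 = 849600.0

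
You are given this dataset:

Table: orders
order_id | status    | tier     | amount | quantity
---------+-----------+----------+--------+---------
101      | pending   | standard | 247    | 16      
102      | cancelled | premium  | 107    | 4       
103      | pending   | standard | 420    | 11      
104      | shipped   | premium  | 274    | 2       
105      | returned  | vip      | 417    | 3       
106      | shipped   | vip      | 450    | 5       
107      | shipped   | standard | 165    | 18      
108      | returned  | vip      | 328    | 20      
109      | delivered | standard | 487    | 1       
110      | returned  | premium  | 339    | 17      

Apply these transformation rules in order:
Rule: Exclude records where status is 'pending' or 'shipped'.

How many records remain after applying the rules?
5

Step 1: Count records to exclude
  - 2 (pending) + 3 (shipped) = 5 records
Step 2: Total records: 10
Step 3: Remaining = 10 - 5 = 5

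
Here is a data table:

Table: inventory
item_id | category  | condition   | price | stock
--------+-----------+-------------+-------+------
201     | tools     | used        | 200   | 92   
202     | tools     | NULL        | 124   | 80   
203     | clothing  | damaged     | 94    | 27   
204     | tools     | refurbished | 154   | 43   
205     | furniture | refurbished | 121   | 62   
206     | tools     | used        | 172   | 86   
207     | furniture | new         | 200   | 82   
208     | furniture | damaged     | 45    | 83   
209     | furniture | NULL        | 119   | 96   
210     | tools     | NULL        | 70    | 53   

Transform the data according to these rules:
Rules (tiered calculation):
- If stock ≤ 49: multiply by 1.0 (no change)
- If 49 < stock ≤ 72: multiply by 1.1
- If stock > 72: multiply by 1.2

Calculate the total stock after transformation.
819.3

Step 1: Tier 1 (stock ≤ 49): 2 records, sum = 70 × 1.0 = 70.0
Step 2: Tier 2 (49 < stock ≤ 72): 2 records, sum = 115 × 1.1 = 126.5
Step 3: Tier 3 (stock > 72): 6 records, sum = 519 × 1.2 = 622.8
Step 4: Final sum = 70.0 + 126.5 + 622.8 = 819.3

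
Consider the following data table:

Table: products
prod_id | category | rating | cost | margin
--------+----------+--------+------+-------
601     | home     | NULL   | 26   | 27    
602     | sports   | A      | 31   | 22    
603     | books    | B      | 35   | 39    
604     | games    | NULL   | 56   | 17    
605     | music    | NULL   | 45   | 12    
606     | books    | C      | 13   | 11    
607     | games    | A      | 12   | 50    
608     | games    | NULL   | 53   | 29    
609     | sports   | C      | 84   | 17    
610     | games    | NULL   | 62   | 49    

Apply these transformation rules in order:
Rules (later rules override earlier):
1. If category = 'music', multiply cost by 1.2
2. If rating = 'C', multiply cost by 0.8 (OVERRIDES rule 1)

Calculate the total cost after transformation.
406.6

Step 1: Rule 2 takes priority for records with rating = 'C'
  - 2 records: 97 × 0.8 = 77.6
Step 2: Rule 1 applies to remaining records with category = 'music'
  - 1 records: 45 × 1.2 = 54.0
Step 3: Other records unchanged: 275
Step 4: Final sum = 77.6 + 54.0 + 275 = 406.6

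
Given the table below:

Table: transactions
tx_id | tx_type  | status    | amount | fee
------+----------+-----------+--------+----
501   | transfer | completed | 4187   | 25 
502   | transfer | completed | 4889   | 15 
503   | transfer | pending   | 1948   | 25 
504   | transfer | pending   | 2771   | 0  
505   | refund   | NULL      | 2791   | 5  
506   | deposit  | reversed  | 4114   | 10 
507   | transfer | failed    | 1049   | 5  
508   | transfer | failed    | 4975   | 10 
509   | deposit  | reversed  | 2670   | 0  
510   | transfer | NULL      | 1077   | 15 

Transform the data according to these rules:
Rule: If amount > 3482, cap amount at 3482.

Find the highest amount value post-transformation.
3482

Step 1: Original maximum amount = 4975
Step 2: Apply cap at 3482
Step 3: 4 records had amount > 3482 and were capped
Step 4: Maximum after transformation = 3482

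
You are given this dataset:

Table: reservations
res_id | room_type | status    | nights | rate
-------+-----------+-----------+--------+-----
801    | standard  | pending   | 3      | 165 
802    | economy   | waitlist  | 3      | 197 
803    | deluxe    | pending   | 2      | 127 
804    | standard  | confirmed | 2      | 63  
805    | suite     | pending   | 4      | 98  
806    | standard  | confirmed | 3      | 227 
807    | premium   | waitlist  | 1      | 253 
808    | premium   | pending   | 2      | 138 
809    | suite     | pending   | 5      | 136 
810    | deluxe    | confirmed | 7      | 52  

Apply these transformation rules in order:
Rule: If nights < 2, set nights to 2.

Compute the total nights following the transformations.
33

Step 1: 1 records have nights < 2
Step 2: These records originally summed to 1
Step 3: After setting to minimum: 1 × 2 = 2
Step 4: Unaffected records sum: 31
Step 5: Final sum = 2 + 31 = 33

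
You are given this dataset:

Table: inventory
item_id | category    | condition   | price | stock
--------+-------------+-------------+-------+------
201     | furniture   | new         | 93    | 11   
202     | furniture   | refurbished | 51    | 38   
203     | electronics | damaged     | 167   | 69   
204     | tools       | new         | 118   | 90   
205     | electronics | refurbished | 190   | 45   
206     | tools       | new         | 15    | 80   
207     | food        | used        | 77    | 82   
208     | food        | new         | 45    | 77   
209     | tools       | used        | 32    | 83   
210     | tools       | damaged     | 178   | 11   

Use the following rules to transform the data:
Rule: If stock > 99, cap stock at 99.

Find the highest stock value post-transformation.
90

Step 1: Original maximum stock = 90
Step 2: Check cap of 99 against maximum
Step 3: No records exceed the cap (max 90 <= cap 99), so no capping applies
Step 4: Maximum after transformation = 90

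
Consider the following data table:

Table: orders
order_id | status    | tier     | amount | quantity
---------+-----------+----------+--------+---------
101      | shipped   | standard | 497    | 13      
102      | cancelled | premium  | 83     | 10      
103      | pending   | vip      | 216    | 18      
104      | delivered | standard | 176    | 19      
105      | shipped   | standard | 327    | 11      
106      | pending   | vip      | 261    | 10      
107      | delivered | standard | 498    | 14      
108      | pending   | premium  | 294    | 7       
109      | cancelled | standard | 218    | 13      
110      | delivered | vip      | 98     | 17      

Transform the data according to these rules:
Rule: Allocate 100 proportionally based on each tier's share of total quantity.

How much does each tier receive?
premium: 12.88, standard: 53.03, vip: 34.09

Step 1: Calculate total quantity = 132
Step 2: Calculate each tier's proportion:
  premium: 17/132 = 12.88% → 12.88
  standard: 70/132 = 53.03% → 53.03
  vip: 45/132 = 34.09% → 34.09
Step 3: Verify: sum of allocations ≈ 100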